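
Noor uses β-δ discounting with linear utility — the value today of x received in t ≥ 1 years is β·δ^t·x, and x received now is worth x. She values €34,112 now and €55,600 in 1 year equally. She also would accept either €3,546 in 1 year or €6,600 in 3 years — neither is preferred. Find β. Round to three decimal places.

β ≈ 0.837

Both payoffs in the second observation are in the future, so β drops out: δ^1·3546 = δ^3·6600 ⇒ δ^2 = 3546/6600 = 0.53727, so δ = 0.73299.
The first indifference: 34112 = β·δ·55600, so β = 34112/(δ·55600) = 34112/(0.73299·55600) ≈ 0.837.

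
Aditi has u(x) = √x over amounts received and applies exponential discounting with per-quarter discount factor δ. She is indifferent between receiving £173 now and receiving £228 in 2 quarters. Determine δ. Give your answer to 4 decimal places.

δ ≈ 0.9333

Indifference means u(173) = δ^2 · u(228), so δ^2 = u(173)/u(228).
Since u(x) = √x, δ^2 = √(173/228) = 0.87108.
So δ = 0.87108^(1/2) ≈ 0.9333.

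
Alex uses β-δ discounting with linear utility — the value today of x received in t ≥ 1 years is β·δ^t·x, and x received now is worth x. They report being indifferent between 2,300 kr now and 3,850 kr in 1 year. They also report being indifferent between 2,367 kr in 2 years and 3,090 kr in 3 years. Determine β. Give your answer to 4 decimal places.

Both payoffs in the second observation are in the future, so β drops out: δ^2·2367 = δ^3·3090 ⇒ δ = 2367/3090 = 0.76602.
Now use the now-vs-future pair: 2300 = β·δ·3850 gives β = 2300/(0.76602·3850) ≈ 0.7799.

β ≈ 0.7799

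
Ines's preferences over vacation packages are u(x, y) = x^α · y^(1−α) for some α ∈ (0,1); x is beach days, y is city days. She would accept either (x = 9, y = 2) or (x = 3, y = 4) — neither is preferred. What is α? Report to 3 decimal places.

Set the two utilities equal: 9^α·2^(1−α) = 3^α·4^(1−α).
Rearrange to (9/3)^α = (4/2)^(1−α) and take logs: α·1.098612 = (1−α)·0.693147.
With A = 1.098612 and B = 0.693147: α·A = (1−α)·B, so α = B/(A+B) = 0.693147/1.791759 ≈ 0.387.

α ≈ 0.387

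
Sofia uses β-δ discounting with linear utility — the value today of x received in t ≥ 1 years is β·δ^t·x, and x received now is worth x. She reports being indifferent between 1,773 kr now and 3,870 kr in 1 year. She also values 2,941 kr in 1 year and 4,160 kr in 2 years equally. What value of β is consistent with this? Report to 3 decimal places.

β ≈ 0.648

The second indifference involves only future payoffs, so β cancels: β·δ^1·2941 = β·δ^2·4160, giving δ = 2941/4160 = 0.70697.
Now use the now-vs-future pair: 1773 = β·δ·3870 gives β = 1773/(0.70697·3870) ≈ 0.648.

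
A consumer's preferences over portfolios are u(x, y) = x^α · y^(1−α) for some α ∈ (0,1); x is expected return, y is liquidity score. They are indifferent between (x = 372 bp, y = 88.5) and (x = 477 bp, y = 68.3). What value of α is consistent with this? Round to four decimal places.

α ≈ 0.5103

Set the two utilities equal: 372^α·88.5^(1−α) = 477^α·68.3^(1−α).
(372/477)^α = (68.3/88.5)^(1−α); take logs: α·ln(372/477) = (1−α)·ln(68.3/88.5), i.e. α·-0.2486226 = (1−α)·-0.2590928.
So α/(1−α) = (-0.2590928)/(-0.2486226) = 1.0421128, and α = 1.0421128/2.0421128 ≈ 0.5103.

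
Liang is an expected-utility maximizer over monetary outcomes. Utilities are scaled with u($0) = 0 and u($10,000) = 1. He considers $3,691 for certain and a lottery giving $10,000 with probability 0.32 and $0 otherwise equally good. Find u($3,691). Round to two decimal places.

0.32

The indifference gives u($3,691) = 0.32·u($10,000) + 0.68·u($0) = 0.32·1 + 0.68·0 = 0.32.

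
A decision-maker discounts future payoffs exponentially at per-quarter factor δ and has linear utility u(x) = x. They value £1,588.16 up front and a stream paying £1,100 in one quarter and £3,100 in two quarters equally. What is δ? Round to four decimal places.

δ ≈ 0.5600

Present value of the stream is 1100·δ + 3100·δ². Indifference gives 1100δ + 3100δ² = 1588.16.
So 3100δ² + 1100δ − 1588.16 = 0.
The positive root is δ = [−1100 + √(1100² + 4·3100·1588.16)] / (2·3100) = (−1100 + 4572.000)/6200 ≈ 0.5600.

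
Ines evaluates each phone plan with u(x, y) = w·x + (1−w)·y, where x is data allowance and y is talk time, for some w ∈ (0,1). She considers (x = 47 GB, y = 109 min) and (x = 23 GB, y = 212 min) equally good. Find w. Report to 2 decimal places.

w = 0.81

Equating utilities: w·47 + (1−w)·109 = w·23 + (1−w)·212.
Rearranging, 24·w − 103·(1−w) = 0.
The marginal rate of substitution is 103/24, so w = 103/(24+103) = 0.81.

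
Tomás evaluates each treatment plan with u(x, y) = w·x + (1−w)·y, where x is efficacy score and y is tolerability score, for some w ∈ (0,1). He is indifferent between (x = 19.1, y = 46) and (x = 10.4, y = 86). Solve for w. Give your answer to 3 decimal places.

Equating utilities: w·19.1 + (1−w)·46 = w·10.4 + (1−w)·86.
Collecting terms: w·8.7 = (1−w)·40.
So w/(1−w) = 40/8.7 = 4.5977, giving w = 40/(8.7+40) = 0.821.

w = 0.821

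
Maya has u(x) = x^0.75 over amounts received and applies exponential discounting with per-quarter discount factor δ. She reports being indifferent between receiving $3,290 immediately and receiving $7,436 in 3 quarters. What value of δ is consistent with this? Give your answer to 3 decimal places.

The payoff in 3 quarters is discounted by δ^3, so u(3290) = δ^3·u(7436) and δ^3 = u(3290)/u(7436).
With u(x) = x^0.75: δ^3 = 3290^0.75/7436^0.75 = (3290/7436)^0.75 = 0.54249.
Hence δ = (0.54249)^(1/3) = 0.81558.

δ ≈ 0.816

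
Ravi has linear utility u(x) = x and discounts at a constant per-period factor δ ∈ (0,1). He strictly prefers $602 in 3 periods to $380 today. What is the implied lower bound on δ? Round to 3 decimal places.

δ > 0.858

The preference means 380 < δ^3·602.
Dividing by 602: δ^3 > 0.63123. Both sides are positive, so the cube root keeps the direction.
δ > 0.63123^(1/3) = 0.858.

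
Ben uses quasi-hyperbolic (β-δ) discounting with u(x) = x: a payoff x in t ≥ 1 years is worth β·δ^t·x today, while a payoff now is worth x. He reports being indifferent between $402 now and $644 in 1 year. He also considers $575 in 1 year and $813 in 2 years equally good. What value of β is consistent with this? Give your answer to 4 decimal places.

Both payoffs in the second observation are in the future, so β drops out: δ^1·575 = δ^2·813 ⇒ δ = 575/813 = 0.70726.
Substituting δ into 402 = β·δ·644: β = 402/(455.474) ≈ 0.8826.

β ≈ 0.8826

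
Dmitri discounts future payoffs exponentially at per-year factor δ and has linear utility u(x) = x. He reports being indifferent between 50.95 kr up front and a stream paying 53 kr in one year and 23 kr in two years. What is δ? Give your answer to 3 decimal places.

δ ≈ 0.730

The stream is worth 53δ + 23δ² today, so 53δ + 23δ² = 50.95.
Rearranged: 23δ² + 53δ − 50.95 = 0.
The positive root is δ = [−53 + √(53² + 4·23·50.95)] / (2·23) = (−53 + 86.582)/46 ≈ 0.730.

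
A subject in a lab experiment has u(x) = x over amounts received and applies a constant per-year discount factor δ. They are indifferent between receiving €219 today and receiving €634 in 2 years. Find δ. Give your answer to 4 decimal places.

δ ≈ 0.5877

Indifference means u(219) = δ^2 · u(634), so δ^2 = u(219)/u(634).
With u(x) = x: δ^2 = 219/634 = 0.34543.
So δ = 0.34543^(1/2) ≈ 0.5877.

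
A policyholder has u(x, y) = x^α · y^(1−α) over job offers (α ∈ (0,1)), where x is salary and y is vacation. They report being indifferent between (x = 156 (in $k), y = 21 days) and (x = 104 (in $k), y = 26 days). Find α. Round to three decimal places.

α ≈ 0.345

Indifference: 156^α · 21^(1−α) = 104^α · 26^(1−α).
(156/104)^α = (26/21)^(1−α); take logs: α·ln(156/104) = (1−α)·ln(26/21), i.e. α·0.405465 = (1−α)·0.213574.
Thus α·(0.619039) = 0.213574, so α = 0.213574/0.619039 ≈ 0.345.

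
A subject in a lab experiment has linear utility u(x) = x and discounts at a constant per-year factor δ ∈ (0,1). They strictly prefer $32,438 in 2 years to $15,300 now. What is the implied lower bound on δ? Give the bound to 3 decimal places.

δ > 0.687

The preference means 15300 < δ^2·32438.
Hence δ^2 > 15300/32438 = 0.47167, and x ↦ x^(1/2) is increasing on (0,∞).
δ > 0.47167^(1/2) = 0.687.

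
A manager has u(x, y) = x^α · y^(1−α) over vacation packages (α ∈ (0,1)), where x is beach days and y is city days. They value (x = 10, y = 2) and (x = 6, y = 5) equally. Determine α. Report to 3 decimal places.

α ≈ 0.642

Indifference: 10^α · 2^(1−α) = 6^α · 5^(1−α).
(10/6)^α = (5/2)^(1−α); take logs: α·ln(10/6) = (1−α)·ln(5/2), i.e. α·0.510826 = (1−α)·0.916291.
So α/(1−α) = (0.916291)/(0.510826) = 1.793744, and α = 1.793744/2.793744 ≈ 0.642.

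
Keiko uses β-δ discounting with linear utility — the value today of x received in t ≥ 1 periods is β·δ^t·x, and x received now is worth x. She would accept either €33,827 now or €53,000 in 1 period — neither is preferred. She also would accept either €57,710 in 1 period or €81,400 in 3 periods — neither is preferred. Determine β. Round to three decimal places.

The second indifference involves only future payoffs, so β cancels: β·δ^1·57710 = β·δ^3·81400, giving δ^2 = 57710/81400 = 0.70897, so δ = 0.84200.
Substituting δ into 33827 = β·δ·53000: β = 33827/(44626.128) ≈ 0.758.

β ≈ 0.758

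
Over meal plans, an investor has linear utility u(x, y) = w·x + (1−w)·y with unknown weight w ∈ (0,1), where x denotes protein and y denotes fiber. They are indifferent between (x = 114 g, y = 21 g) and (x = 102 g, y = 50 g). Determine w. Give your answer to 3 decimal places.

u(114,21) = u(102,50) means w·114 + (1−w)·21 = w·102 + (1−w)·50.
w·(114−102) = (1−w)·(50−21), i.e. w·12 = (1−w)·29.
Hence w = 29/(12+29) = 29/41 = 0.707.

w = 0.707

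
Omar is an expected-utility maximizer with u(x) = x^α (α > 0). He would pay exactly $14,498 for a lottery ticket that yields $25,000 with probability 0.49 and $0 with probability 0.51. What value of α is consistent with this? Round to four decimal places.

Since u(0) = 0, the lottery's EU is 0.49·25000^α.
Setting u(14498) equal to that: 14498^α = 0.49·25000^α ⇒ (14498/25000)^α = 0.49.
α = ln(0.49) / ln(14498/25000) = -0.7133499/-0.5448651 ≈ 1.3092.

α ≈ 1.3092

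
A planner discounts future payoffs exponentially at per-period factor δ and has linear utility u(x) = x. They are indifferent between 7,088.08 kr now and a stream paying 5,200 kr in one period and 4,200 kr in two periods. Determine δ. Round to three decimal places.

δ ≈ 0.820

Equating present values: 7088.08 = 5200δ + 4200δ².
Rearranged: 4200δ² + 5200δ − 7088.08 = 0.
By the quadratic formula (taking the positive root), δ = (−5200 + √146119744.00) / 8400 ≈ 0.820.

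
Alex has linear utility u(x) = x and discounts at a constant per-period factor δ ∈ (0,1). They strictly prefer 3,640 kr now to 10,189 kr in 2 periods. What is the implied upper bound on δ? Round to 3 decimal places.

The preference means 3640 > δ^2·10189.
Hence δ^2 < 3640/10189 = 0.35725, and x ↦ x^(1/2) is increasing on (0,∞).
δ < 0.35725^(1/2) = 0.598.

δ < 0.598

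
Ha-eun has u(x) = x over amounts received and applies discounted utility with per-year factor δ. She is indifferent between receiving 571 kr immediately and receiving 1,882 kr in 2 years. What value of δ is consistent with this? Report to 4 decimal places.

Indifference means u(571) = δ^2 · u(1882), so δ^2 = u(571)/u(1882).
With u(x) = x: δ^2 = 571/1882 = 0.30340.
So δ = 0.30340^(1/2) ≈ 0.5508.

δ ≈ 0.5508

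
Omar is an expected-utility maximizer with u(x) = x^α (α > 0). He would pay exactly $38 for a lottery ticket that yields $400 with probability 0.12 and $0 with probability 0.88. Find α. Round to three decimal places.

α ≈ 0.901

EU(lottery) = 0.12·400^α + 0.88·0 = 0.12·400^α.
Indifference: 38^α = 0.12·400^α, so (38/400)^α = 0.12.
Take logs: α = ln 0.12 / ln(38/400) ≈ 0.90075.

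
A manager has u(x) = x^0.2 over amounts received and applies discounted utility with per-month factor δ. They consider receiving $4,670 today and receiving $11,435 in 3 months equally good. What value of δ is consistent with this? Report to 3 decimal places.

The payoff in 3 months is discounted by δ^3, so u(4670) = δ^3·u(11435) and δ^3 = u(4670)/u(11435).
Since u(x) = x^0.2, δ^3 = (4670/11435)^0.2 = 0.40840^0.2 = 0.83602.
Hence δ = (0.83602)^(1/3) = 0.94205.

δ ≈ 0.942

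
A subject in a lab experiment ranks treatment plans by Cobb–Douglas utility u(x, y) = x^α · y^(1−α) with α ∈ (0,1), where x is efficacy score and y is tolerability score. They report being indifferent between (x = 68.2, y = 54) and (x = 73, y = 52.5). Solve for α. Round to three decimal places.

The Cobb–Douglas utilities coincide, so 68.2^α·54^(1−α) = 73^α·52.5^(1−α).
Rearrange to (68.2/73)^α = (52.5/54)^(1−α) and take logs: α·-0.068015 = (1−α)·-0.028171.
With A = -0.068015 and B = -0.028171: α·A = (1−α)·B, so α = B/(A+B) = -0.028171/-0.096186 ≈ 0.293.

α ≈ 0.293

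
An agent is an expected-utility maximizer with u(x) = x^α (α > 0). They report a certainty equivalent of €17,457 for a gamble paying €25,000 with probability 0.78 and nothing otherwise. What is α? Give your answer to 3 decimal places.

The lottery's expected utility is 0.78·u(25000) + 0.22·u(0) = 0.78·25000^α (since u(0) = 0 for α > 0).
Setting u(17457) equal to that: 17457^α = 0.78·25000^α ⇒ (17457/25000)^α = 0.78.
Take logs: α = ln 0.78 / ln(17457/25000) ≈ 0.69183.

α ≈ 0.692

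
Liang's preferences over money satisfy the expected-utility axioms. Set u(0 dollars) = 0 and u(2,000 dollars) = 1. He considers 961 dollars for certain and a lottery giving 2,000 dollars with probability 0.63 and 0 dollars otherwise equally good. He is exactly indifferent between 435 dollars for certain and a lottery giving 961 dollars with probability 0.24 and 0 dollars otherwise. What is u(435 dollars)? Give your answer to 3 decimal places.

0.151

The first gamble pins u(961 dollars): it must equal 0.63·1 + 0.37·0 = 0.63.
The second indifference gives u(435 dollars) = 0.24·u(961 dollars) + 0.76·u(0 dollars) = 0.24·0.63 + 0.76·0.00 = 0.1512.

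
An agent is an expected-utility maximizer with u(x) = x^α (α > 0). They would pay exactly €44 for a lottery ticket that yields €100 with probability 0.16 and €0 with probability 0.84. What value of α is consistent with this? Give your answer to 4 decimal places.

EU(lottery) = 0.16·100^α + 0.84·0 = 0.16·100^α.
Equating: 44^α = 0.16·100^α, i.e. 0.4400^α = 0.16.
Take logs: α = ln 0.16 / ln(44/100) ≈ 2.232186.

α ≈ 2.2322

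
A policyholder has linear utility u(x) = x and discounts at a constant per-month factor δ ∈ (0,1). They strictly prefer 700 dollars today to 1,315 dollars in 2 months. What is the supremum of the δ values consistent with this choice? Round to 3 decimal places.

Comparing present values: 700 > δ^2·1315.
So δ^2 < 700/1315 = 0.53232; taking the square root of both positive sides preserves the inequality.
δ < (700/1315)^(1/2) ≈ 0.730.

δ < 0.730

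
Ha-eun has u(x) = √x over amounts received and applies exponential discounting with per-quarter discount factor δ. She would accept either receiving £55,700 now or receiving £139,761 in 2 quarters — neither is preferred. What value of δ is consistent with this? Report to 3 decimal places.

The payoff in 2 quarters is discounted by δ^2, so u(55700) = δ^2·u(139761) and δ^2 = u(55700)/u(139761).
With u(x) = √x: δ^2 = √55700/√139761 = √(55700/139761) = 0.63130.
So δ = 0.63130^(1/2) ≈ 0.795.

δ ≈ 0.795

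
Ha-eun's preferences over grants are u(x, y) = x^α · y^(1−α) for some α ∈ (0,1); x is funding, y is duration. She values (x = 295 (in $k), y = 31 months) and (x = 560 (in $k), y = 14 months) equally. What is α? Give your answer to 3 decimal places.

α ≈ 0.554

Set the two utilities equal: 295^α·31^(1−α) = 560^α·14^(1−α).
Taking logs: α·ln 295 + (1−α)·ln 31 = α·ln 560 + (1−α)·ln 14, i.e. α·-0.640961 = (1−α)·-0.794930.
So α/(1−α) = (-0.794930)/(-0.640961) = 1.240216, and α = 1.240216/2.240216 ≈ 0.554.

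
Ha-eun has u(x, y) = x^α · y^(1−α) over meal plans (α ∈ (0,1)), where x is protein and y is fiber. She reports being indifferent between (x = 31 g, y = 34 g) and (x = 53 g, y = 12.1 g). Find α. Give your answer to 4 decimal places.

Set the two utilities equal: 31^α·34^(1−α) = 53^α·12.1^(1−α).
(31/53)^α = (12.1/34)^(1−α); take logs: α·ln(31/53) = (1−α)·ln(12.1/34), i.e. α·-0.5363047 = (1−α)·-1.0331551.
Thus α·(-1.5694598) = -1.0331551, so α = -1.0331551/-1.5694598 ≈ 0.6583.

α ≈ 0.6583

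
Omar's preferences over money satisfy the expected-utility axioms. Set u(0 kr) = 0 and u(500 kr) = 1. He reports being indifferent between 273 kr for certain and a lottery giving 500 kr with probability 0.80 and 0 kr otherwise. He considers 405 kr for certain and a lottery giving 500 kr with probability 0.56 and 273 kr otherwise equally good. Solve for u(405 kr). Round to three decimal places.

The first gamble pins u(273 kr): it must equal 0.80·1 + 0.20·0 = 0.80.
Chaining: u(405 kr) = 0.56·1.00 + 0.44·0.80 = 0.9120.

0.912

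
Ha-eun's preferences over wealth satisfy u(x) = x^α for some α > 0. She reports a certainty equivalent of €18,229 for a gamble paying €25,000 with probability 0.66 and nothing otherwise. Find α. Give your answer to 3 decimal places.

EU(lottery) = 0.66·25000^α + 0.34·0 = 0.66·25000^α.
Setting u(18229) equal to that: 18229^α = 0.66·25000^α ⇒ (18229/25000)^α = 0.66.
Take logs: α = ln 0.66 / ln(18229/25000) ≈ 1.31550.

α ≈ 1.315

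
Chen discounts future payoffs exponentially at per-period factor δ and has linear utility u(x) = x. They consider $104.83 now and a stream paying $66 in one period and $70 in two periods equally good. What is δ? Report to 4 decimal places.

The stream is worth 66δ + 70δ² today, so 66δ + 70δ² = 104.83.
Rearranged: 70δ² + 66δ − 104.83 = 0.
The positive root is δ = [−66 + √(66² + 4·70·104.83)] / (2·70) = (−66 + 183.598)/140 ≈ 0.8400.

δ ≈ 0.8400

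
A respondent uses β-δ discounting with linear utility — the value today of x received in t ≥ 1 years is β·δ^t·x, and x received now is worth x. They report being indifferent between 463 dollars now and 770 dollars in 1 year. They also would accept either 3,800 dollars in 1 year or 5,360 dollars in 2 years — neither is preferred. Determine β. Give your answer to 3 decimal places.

β ≈ 0.848

From the later pair, β·δ^1·3800 = β·δ^2·5360; dividing through, δ = 3800/5360 = 0.70896.
Substituting δ into 463 = β·δ·770: β = 463/(545.896) ≈ 0.848.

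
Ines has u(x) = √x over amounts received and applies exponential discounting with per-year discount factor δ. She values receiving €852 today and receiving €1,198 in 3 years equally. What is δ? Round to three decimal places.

δ ≈ 0.945

The payoff in 3 years is discounted by δ^3, so u(852) = δ^3·u(1198) and δ^3 = u(852)/u(1198).
With u(x) = √x: δ^3 = √852/√1198 = √(852/1198) = 0.84332.
Hence δ = (0.84332)^(1/3) = 0.94478.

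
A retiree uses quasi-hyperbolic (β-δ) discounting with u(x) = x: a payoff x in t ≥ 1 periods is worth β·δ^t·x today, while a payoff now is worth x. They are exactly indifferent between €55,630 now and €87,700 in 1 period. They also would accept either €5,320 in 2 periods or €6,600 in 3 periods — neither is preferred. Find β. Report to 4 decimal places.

From the later pair, β·δ^2·5320 = β·δ^3·6600; dividing through, δ = 5320/6600 = 0.80606.
The first indifference: 55630 = β·δ·87700, so β = 55630/(δ·87700) = 55630/(0.80606·87700) ≈ 0.7869.

β ≈ 0.7869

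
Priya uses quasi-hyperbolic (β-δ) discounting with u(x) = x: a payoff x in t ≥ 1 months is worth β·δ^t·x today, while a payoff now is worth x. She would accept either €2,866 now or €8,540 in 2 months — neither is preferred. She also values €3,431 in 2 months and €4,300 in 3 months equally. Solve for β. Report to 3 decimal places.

Both payoffs in the second observation are in the future, so β drops out: δ^2·3431 = δ^3·4300 ⇒ δ = 3431/4300 = 0.79791.
The first indifference: 2866 = β·δ^2·8540, so β = 2866/(δ^2·8540) = 2866/(0.63666·8540) ≈ 0.527.

β ≈ 0.527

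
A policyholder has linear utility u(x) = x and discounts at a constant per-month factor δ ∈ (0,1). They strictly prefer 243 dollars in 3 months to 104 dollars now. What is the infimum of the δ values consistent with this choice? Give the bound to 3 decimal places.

Under u(x) = x this choice says 104 < δ^3·243.
So δ^3 > 104/243 = 0.42798; taking the cube root of both positive sides preserves the inequality.
δ > (104/243)^(1/3) ≈ 0.754.

δ > 0.754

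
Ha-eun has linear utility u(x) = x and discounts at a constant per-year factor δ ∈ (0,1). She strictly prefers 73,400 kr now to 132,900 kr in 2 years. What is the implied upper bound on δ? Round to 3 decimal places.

Under u(x) = x this choice says 73400 > δ^2·132900.
Dividing by 132900: δ^2 < 0.55229. Both sides are positive, so the square root keeps the direction.
δ < 0.55229^(1/2) = 0.743.

δ < 0.743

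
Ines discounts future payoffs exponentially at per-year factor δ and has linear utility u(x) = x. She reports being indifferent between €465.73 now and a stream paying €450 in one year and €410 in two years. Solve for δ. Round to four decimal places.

Present value of the stream is 450·δ + 410·δ². Indifference gives 450δ + 410δ² = 465.73.
That is, 410δ² + 450δ − 465.73 = 0, a quadratic in δ.
The positive root is δ = [−450 + √(450² + 4·410·465.73)] / (2·410) = (−450 + 983.004)/820 ≈ 0.6500.

δ ≈ 0.6500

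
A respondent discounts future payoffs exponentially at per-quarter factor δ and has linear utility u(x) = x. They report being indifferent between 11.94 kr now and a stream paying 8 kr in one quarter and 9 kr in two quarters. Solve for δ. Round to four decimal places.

Equating present values: 11.94 = 8δ + 9δ².
Rearranged: 9δ² + 8δ − 11.94 = 0.
δ = (−8 + √(8² + 4·9·11.94)) / (2·9) = (−8 + √493.84) / 18 ≈ 0.7901.

δ ≈ 0.7901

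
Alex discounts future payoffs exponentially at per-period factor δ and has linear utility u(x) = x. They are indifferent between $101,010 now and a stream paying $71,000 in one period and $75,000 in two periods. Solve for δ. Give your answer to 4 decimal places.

The stream is worth 71000δ + 75000δ² today, so 71000δ + 75000δ² = 101010.
That is, 75000δ² + 71000δ − 101010 = 0, a quadratic in δ.
By the quadratic formula (taking the positive root), δ = (−71000 + √35344000000.00) / 150000 ≈ 0.7800.

δ ≈ 0.7800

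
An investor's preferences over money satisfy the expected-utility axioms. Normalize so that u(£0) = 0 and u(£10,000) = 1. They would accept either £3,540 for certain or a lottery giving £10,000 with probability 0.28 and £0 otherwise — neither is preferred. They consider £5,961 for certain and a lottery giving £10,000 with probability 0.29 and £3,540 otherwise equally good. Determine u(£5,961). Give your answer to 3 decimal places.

From the first indifference, u(£3,540) = 0.28·u(£10,000) + 0.72·u(£0) = 0.28·1 + 0.72·0 = 0.28.
The second indifference gives u(£5,961) = 0.29·u(£10,000) + 0.71·u(£3,540) = 0.29·1.00 + 0.71·0.28 = 0.4888.

0.489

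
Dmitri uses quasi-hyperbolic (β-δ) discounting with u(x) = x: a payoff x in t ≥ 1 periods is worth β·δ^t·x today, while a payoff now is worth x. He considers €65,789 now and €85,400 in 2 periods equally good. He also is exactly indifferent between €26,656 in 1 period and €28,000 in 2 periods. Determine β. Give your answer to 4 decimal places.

From the later pair, β·δ^1·26656 = β·δ^2·28000; dividing through, δ = 26656/28000 = 0.95200.
Substituting δ into 65789 = β·δ^2·85400: β = 65789/(77398.362) ≈ 0.8500.

β ≈ 0.8500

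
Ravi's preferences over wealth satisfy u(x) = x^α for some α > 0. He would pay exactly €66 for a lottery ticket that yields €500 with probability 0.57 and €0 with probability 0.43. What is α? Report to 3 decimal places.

α ≈ 0.278

The lottery's expected utility is 0.57·u(500) + 0.43·u(0) = 0.57·500^α (since u(0) = 0 for α > 0).
Setting u(66) equal to that: 66^α = 0.57·500^α ⇒ (66/500)^α = 0.57.
Take logs: α = ln 0.57 / ln(66/500) ≈ 0.27760.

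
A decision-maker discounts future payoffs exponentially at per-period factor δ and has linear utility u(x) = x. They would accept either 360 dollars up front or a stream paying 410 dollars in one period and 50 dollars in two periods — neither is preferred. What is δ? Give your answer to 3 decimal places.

δ ≈ 0.800

Present value of the stream is 410·δ + 50·δ². Indifference gives 410δ + 50δ² = 360.
So 50δ² + 410δ − 360 = 0.
δ = (−410 + √(410² + 4·50·360)) / (2·50) = (−410 + √240100.00) / 100 ≈ 0.800.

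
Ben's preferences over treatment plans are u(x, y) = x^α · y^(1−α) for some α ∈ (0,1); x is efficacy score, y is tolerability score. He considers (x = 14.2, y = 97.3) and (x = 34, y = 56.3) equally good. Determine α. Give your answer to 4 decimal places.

α ≈ 0.3852

Indifference: 14.2^α · 97.3^(1−α) = 34^α · 56.3^(1−α).
(14.2/34)^α = (56.3/97.3)^(1−α); take logs: α·ln(14.2/34) = (1−α)·ln(56.3/97.3), i.e. α·-0.8731186 = (1−α)·-0.5471045.
With A = -0.8731186 and B = -0.5471045: α·A = (1−α)·B, so α = B/(A+B) = -0.5471045/-1.4202231 ≈ 0.3852.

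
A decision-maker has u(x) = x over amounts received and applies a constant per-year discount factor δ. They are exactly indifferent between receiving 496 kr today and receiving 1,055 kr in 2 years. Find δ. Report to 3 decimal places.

The payoff in 2 years is discounted by δ^2, so u(496) = δ^2·u(1055) and δ^2 = u(496)/u(1055).
With u(x) = x: δ^2 = 496/1055 = 0.47014.
Hence δ = (0.47014)^(1/2) = 0.68567.

δ ≈ 0.686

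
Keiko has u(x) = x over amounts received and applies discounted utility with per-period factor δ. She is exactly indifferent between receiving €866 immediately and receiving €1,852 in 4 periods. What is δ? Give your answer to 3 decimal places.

Indifference means u(866) = δ^4 · u(1852), so δ^4 = u(866)/u(1852).
With u(x) = x: δ^4 = 866/1852 = 0.46760.
Hence δ = (0.46760)^(1/4) = 0.82693.

δ ≈ 0.827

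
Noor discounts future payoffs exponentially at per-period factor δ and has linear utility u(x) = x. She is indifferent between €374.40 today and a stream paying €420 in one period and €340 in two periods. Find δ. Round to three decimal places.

Present value of the stream is 420·δ + 340·δ². Indifference gives 420δ + 340δ² = 374.40.
So 340δ² + 420δ − 374.40 = 0.
By the quadratic formula (taking the positive root), δ = (−420 + √685584.00) / 680 ≈ 0.600.

δ ≈ 0.600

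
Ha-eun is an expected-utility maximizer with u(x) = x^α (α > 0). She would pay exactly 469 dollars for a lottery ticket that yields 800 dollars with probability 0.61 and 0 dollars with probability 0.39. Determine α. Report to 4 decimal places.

The lottery's expected utility is 0.61·u(800) + 0.39·u(0) = 0.61·800^α (since u(0) = 0 for α > 0).
Setting u(469) equal to that: 469^α = 0.61·800^α ⇒ (469/800)^α = 0.61.
Take logs: α = ln 0.61 / ln(469/800) ≈ 0.925633.

α ≈ 0.9256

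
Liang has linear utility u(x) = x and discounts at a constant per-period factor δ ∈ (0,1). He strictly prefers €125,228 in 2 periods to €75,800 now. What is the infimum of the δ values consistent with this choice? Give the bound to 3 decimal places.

δ > 0.778

Under u(x) = x this choice says 75800 < δ^2·125228.
Hence δ^2 > 75800/125228 = 0.60530, and x ↦ x^(1/2) is increasing on (0,∞).
δ > (75800/125228)^(1/2) ≈ 0.778.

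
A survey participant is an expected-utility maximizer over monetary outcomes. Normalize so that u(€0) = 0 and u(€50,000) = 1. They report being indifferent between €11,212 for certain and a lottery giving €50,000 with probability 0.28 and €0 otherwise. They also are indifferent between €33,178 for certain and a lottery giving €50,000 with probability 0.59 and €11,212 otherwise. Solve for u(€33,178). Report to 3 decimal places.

0.705

The first gamble pins u(€11,212): it must equal 0.28·1 + 0.72·0 = 0.28.
Then u(€33,178) = 0.59·u(€50,000) + 0.41·u(€11,212) = 0.59·1.00 + 0.41·0.28 = 0.7048.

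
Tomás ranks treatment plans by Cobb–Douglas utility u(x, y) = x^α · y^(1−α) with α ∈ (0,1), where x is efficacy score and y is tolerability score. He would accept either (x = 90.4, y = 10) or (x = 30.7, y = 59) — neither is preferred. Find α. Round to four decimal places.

Set the two utilities equal: 90.4^α·10^(1−α) = 30.7^α·59^(1−α).
(90.4/30.7)^α = (59/10)^(1−α); take logs: α·ln(90.4/30.7) = (1−α)·ln(59/10), i.e. α·1.0799816 = (1−α)·1.7749524.
Thus α·(2.8549340) = 1.7749524, so α = 1.7749524/2.8549340 ≈ 0.6217.

α ≈ 0.6217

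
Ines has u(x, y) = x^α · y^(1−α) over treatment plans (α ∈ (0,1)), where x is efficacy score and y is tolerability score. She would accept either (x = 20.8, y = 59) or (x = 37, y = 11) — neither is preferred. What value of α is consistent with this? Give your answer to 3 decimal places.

α ≈ 0.745

Set the two utilities equal: 20.8^α·59^(1−α) = 37^α·11^(1−α).
(20.8/37)^α = (11/59)^(1−α); take logs: α·ln(20.8/37) = (1−α)·ln(11/59), i.e. α·-0.575965 = (1−α)·-1.679642.
So α/(1−α) = (-1.679642)/(-0.575965) = 2.916222, and α = 2.916222/3.916222 ≈ 0.745.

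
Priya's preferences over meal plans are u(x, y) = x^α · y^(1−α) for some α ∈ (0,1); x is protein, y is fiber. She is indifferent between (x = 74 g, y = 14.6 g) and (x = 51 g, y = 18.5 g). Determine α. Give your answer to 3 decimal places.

Set the two utilities equal: 74^α·14.6^(1−α) = 51^α·18.5^(1−α).
(74/51)^α = (18.5/14.6)^(1−α); take logs: α·ln(74/51) = (1−α)·ln(18.5/14.6), i.e. α·0.372239 = (1−α)·0.236749.
With A = 0.372239 and B = 0.236749: α·A = (1−α)·B, so α = B/(A+B) = 0.236749/0.608988 ≈ 0.389.

α ≈ 0.389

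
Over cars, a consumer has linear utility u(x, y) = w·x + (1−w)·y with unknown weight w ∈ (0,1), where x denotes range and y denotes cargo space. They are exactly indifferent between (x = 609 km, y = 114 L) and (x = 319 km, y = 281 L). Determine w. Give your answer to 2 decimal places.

Indifference: w·609 + (1−w)·114 = w·319 + (1−w)·281.
Rearranging, 290·w − 167·(1−w) = 0.
Hence w = 167/(290+167) = 167/457 = 0.37.

w = 0.37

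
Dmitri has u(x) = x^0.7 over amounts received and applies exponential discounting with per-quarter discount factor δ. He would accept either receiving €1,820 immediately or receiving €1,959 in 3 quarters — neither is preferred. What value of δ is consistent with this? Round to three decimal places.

δ ≈ 0.983

The payoff in 3 quarters is discounted by δ^3, so u(1820) = δ^3·u(1959) and δ^3 = u(1820)/u(1959).
Since u(x) = x^0.7, δ^3 = (1820/1959)^0.7 = 0.92905^0.7 = 0.94979.
So δ = 0.94979^(1/3) ≈ 0.983.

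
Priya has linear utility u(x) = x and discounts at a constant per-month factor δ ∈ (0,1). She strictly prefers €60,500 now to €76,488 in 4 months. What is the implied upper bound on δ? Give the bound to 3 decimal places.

δ < 0.943

The preference means 60500 > δ^4·76488.
Hence δ^4 < 60500/76488 = 0.79097, and x ↦ x^(1/4) is increasing on (0,∞).
δ < 0.79097^(1/4) = 0.943.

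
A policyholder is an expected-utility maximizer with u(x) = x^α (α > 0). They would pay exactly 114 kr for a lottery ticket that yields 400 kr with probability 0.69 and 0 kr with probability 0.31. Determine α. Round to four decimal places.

EU(lottery) = 0.69·400^α + 0.31·0 = 0.69·400^α.
Indifference: 114^α = 0.69·400^α, so (114/400)^α = 0.69.
Take logs: α = ln 0.69 / ln(114/400) ≈ 0.295606.

α ≈ 0.2956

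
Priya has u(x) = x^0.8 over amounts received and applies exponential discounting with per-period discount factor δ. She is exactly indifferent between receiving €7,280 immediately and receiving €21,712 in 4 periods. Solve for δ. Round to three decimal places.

δ ≈ 0.804

Equating discounted utilities: u(7280) = δ^4·u(21712) ⇒ δ^4 = u(7280)/u(21712).
With u(x) = x^0.8: δ^4 = 7280^0.8/21712^0.8 = (7280/21712)^0.8 = 0.41720.
Hence δ = (0.41720)^(1/4) = 0.80369.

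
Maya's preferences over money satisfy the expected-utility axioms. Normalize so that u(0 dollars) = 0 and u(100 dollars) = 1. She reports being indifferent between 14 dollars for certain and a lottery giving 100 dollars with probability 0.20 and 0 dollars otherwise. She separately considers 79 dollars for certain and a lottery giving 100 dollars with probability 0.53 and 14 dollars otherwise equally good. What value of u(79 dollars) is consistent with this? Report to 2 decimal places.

The first gamble pins u(14 dollars): it must equal 0.20·1 + 0.80·0 = 0.20.
Chaining: u(79 dollars) = 0.53·1.00 + 0.47·0.20 = 0.6240.

0.62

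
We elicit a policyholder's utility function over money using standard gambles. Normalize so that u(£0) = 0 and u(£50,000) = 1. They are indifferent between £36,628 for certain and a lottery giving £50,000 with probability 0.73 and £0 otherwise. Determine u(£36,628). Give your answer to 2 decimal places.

By the standard-gamble method, u(£36,628) is just the indifference probability on the best outcome: 0.73.

0.73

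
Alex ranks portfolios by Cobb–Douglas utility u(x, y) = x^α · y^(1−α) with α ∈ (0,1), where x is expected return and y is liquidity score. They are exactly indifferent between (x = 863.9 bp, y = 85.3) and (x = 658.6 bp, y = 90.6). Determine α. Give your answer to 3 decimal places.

α ≈ 0.182

Set the two utilities equal: 863.9^α·85.3^(1−α) = 658.6^α·90.6^(1−α).
Taking logs: α·ln 863.9 + (1−α)·ln 85.3 = α·ln 658.6 + (1−α)·ln 90.6, i.e. α·0.271341 = (1−α)·0.060280.
With A = 0.271341 and B = 0.060280: α·A = (1−α)·B, so α = B/(A+B) = 0.060280/0.331621 ≈ 0.182.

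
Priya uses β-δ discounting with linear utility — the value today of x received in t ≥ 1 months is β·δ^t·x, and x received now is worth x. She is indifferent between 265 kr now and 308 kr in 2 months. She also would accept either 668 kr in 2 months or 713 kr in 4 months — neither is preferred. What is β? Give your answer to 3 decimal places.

From the later pair, β·δ^2·668 = β·δ^4·713; dividing through, δ^2 = 668/713 = 0.93689, so δ = 0.96793.
The first indifference: 265 = β·δ^2·308, so β = 265/(δ^2·308) = 265/(0.93689·308) ≈ 0.918.

β ≈ 0.918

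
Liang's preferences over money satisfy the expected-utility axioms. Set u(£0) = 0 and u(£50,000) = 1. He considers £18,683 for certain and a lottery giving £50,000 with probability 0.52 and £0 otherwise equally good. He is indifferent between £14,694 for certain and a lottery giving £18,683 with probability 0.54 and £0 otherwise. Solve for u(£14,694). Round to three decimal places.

0.281

First, u(£18,683) = 0.52·u(£50,000) + 0.48·u(£0) = 0.52.
The second indifference gives u(£14,694) = 0.54·u(£18,683) + 0.46·u(£0) = 0.54·0.52 + 0.46·0.00 = 0.2808.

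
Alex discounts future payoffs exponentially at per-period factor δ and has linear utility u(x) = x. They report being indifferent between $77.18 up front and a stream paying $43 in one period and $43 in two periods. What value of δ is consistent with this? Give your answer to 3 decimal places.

Present value of the stream is 43·δ + 43·δ². Indifference gives 43δ + 43δ² = 77.18.
So 43δ² + 43δ − 77.18 = 0.
δ = (−43 + √(43² + 4·43·77.18)) / (2·43) = (−43 + √15123.96) / 86 ≈ 0.930.

δ ≈ 0.930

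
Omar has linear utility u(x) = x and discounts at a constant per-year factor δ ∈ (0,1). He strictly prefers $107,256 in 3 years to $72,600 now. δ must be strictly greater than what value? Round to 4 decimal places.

Under u(x) = x this choice says 72600 < δ^3·107256.
Dividing by 107256: δ^3 > 0.67689. Both sides are positive, so the cube root keeps the direction.
δ > (72600/107256)^(1/3) ≈ 0.8780.

δ > 0.8780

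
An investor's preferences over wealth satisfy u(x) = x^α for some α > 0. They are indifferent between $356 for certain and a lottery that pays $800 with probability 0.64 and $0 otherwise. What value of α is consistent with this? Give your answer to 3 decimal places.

EU(lottery) = 0.64·800^α + 0.36·0 = 0.64·800^α.
Setting u(356) equal to that: 356^α = 0.64·800^α ⇒ (356/800)^α = 0.64.
Take logs: α = ln 0.64 / ln(356/800) ≈ 0.55119.

α ≈ 0.551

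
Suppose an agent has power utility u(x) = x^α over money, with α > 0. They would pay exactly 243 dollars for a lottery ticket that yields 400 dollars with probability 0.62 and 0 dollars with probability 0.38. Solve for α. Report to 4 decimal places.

α ≈ 0.9591

Since u(0) = 0, the lottery's EU is 0.62·400^α.
Equating: 243^α = 0.62·400^α, i.e. 0.6075^α = 0.62.
Taking logs: α·ln(243/400) = ln(0.62), so α = -0.4780358 / -0.4984031 ≈ 0.9591.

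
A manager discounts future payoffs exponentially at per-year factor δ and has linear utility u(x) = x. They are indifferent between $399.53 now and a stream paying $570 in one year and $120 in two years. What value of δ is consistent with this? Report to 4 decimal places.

Equating present values: 399.53 = 570δ + 120δ².
That is, 120δ² + 570δ − 399.53 = 0, a quadratic in δ.
By the quadratic formula (taking the positive root), δ = (−570 + √516674.40) / 240 ≈ 0.6200.

δ ≈ 0.6200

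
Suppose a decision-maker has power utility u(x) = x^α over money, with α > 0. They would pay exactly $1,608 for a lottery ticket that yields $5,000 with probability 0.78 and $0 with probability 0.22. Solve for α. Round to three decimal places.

EU(lottery) = 0.78·5000^α + 0.22·0 = 0.78·5000^α.
Indifference: 1608^α = 0.78·5000^α, so (1608/5000)^α = 0.78.
Take logs: α = ln 0.78 / ln(1608/5000) ≈ 0.21902.

α ≈ 0.219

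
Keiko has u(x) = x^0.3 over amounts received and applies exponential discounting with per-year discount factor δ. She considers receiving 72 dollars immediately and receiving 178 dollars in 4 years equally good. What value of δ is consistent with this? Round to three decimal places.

Indifference means u(72) = δ^4 · u(178), so δ^4 = u(72)/u(178).
With u(x) = x^0.3: δ^4 = 72^0.3/178^0.3 = (72/178)^0.3 = 0.76221.
Hence δ = (0.76221)^(1/4) = 0.93437.

δ ≈ 0.934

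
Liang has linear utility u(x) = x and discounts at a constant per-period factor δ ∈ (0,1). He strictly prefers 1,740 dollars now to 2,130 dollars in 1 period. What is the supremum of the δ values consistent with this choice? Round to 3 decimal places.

Under u(x) = x this choice says 1740 > δ·2130.
So δ < 1740/2130 = 0.81690.

δ < 0.817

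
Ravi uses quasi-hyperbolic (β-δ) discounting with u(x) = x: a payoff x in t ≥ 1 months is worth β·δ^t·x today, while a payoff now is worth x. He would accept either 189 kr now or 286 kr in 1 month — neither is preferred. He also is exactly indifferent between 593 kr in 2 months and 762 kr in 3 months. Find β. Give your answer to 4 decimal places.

β ≈ 0.8492

The second indifference involves only future payoffs, so β cancels: β·δ^2·593 = β·δ^3·762, giving δ = 593/762 = 0.77822.
Substituting δ into 189 = β·δ·286: β = 189/(222.570) ≈ 0.8492.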